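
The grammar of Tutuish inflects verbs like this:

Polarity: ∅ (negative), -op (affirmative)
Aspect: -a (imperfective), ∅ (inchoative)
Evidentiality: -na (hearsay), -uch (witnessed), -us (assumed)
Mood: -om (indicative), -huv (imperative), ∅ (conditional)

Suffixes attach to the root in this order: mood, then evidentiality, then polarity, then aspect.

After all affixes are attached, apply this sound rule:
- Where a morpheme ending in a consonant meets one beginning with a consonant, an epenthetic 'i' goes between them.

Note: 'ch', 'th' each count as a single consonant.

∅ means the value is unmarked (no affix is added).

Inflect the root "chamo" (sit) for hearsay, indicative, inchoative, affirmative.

chamoominaop

Attach mood indicative -om → chamoom.
Attach evidentiality hearsay -na → chamoomna.
Attach polarity affirmative -op → chamoomnaop.
aspect = inchoative: zero marking, form stays chamoomnaop.
Apply epenthesis: chamoomnaop → chamoominaop.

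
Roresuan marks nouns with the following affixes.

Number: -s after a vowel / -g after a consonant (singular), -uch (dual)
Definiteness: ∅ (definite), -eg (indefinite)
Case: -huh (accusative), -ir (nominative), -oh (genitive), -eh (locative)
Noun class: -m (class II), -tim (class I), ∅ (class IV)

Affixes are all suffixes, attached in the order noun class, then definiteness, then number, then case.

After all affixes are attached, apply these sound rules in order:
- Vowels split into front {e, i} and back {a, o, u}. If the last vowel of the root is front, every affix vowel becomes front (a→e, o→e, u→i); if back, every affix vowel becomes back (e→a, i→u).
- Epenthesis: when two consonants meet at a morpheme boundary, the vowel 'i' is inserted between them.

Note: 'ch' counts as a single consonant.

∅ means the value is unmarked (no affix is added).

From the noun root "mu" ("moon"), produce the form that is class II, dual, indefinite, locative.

Attach noun class class II -m → mum.
Attach definiteness indefinite -eg → mumeg.
Attach number dual -uch → mumeguch.
Attach case locative -eh → mumegucheh.
Apply vowel harmony: mumegucheh → mumaguchah.
Epenthesis: no change.

mumaguchah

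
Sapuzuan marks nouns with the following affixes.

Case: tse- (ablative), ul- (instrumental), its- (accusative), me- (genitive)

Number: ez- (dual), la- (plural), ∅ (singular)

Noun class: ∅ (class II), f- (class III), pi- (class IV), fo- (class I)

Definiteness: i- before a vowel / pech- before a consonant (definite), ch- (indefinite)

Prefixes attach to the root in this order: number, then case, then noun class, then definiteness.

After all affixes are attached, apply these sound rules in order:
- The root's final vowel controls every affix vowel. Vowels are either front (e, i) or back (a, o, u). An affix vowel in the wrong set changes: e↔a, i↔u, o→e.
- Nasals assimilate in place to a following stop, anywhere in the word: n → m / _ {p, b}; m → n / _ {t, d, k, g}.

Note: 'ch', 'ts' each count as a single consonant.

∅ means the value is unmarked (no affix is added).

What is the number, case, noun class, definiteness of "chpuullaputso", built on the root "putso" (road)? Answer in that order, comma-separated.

Segment: ch-pi-ul-la-putso.
number: la- → plural.
case: ul- → instrumental.
noun class: pi- → class IV.
definiteness: ch- → indefinite.

plural, instrumental, class IV, indefinite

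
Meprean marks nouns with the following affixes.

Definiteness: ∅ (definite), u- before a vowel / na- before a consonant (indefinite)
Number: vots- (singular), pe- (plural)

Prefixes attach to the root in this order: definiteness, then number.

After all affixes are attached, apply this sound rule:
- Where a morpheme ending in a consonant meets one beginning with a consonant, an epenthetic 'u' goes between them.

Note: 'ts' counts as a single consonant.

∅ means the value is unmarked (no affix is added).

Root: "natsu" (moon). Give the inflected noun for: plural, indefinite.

Attach definiteness indefinite na- (before consonant 'n') → nanatsu.
Attach number plural pe- → penanatsu.
Epenthesis: no change.

penanatsu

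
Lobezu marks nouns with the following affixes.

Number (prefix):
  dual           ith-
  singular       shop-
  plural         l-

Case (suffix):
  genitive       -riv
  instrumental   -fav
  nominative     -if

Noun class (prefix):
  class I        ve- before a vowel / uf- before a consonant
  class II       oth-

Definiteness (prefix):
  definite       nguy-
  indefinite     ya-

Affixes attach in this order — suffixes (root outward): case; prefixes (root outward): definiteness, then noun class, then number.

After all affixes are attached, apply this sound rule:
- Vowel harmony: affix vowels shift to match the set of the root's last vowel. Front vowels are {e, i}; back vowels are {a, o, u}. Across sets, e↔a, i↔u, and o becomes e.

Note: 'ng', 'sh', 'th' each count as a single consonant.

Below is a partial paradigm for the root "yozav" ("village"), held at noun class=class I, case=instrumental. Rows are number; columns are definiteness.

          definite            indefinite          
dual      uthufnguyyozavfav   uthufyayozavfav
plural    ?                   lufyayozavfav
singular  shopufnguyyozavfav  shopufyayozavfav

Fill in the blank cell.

lufnguyyozavfav

Attach definiteness definite nguy- → nguyyozav.
Attach noun class class I uf- (before consonant 'ng') → ufnguyyozav.
Attach number plural l- → lufnguyyozav.
Attach case instrumental -fav → lufnguyyozavfav.
Vowel harmony: no change.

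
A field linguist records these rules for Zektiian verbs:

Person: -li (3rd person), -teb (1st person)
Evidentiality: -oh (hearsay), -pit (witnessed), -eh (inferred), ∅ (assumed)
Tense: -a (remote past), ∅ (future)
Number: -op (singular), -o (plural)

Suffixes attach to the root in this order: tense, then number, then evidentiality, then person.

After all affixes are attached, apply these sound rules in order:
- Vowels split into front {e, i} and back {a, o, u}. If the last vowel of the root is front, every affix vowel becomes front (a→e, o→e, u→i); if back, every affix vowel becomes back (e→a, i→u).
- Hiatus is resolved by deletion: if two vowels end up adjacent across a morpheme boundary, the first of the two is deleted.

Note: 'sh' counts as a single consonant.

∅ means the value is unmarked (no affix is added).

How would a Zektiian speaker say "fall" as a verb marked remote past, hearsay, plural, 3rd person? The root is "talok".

talokohlu

Attach tense remote past -a → taloka.
Attach number plural -o → talokao.
Attach evidentiality hearsay -oh → talokaooh.
Attach person 3rd person -li → talokaoohli.
Apply vowel harmony: talokaoohli → talokaoohlu.
Apply vowel deletion: talokaoohlu → talokohlu.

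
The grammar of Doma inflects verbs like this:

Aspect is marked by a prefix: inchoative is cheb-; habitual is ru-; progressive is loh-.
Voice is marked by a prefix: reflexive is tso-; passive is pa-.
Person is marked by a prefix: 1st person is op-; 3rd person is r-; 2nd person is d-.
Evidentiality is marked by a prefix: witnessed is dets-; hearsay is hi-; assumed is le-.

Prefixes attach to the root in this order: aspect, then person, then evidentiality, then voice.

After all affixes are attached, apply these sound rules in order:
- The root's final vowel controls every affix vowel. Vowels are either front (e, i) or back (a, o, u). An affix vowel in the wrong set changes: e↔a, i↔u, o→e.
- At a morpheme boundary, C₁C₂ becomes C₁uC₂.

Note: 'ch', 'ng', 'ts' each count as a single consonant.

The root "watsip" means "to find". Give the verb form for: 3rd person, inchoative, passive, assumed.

Attach aspect inchoative cheb- → chebwatsip.
Attach person 3rd person r- → rchebwatsip.
Attach evidentiality assumed le- → lerchebwatsip.
Attach voice passive pa- → palerchebwatsip.
Apply vowel harmony: palerchebwatsip → pelerchebwatsip.
Apply epenthesis: pelerchebwatsip → peleruchebuwatsip.

peleruchebuwatsip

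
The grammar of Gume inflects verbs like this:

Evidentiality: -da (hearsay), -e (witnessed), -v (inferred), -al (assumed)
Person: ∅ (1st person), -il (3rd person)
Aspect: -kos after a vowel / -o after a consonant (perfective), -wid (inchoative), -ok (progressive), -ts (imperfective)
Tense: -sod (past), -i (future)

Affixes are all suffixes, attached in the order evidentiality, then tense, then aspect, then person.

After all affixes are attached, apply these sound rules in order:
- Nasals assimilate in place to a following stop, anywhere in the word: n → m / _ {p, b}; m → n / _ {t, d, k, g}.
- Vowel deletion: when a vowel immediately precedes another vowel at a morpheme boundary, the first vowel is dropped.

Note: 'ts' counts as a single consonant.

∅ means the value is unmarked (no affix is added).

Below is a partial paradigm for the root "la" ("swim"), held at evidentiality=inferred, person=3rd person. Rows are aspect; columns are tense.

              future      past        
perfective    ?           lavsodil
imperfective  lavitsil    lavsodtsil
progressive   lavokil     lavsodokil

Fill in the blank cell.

lavikosil

Attach evidentiality inferred -v → lav.
Attach tense future -i → lavi.
Attach aspect perfective -kos (after vowel 'i') → lavikos.
Attach person 3rd person -il → lavikosil.
Nasal assimilation: no change.
Vowel deletion: no change.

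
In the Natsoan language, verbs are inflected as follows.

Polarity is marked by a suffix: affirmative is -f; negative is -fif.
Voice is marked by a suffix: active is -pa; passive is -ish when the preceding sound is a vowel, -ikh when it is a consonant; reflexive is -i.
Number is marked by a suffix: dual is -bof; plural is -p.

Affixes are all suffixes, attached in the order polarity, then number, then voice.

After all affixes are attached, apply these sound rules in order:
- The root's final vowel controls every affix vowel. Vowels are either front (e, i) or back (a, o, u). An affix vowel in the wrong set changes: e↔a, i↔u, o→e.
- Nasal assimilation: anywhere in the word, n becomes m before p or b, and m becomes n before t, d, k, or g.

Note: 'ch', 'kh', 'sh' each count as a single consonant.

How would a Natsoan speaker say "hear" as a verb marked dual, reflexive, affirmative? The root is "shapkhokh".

shapkhokhfbofu

Attach polarity affirmative -f → shapkhokhf.
Attach number dual -bof → shapkhokhfbof.
Attach voice reflexive -i → shapkhokhfbofi.
Apply vowel harmony: shapkhokhfbofi → shapkhokhfbofu.
Nasal assimilation: no change.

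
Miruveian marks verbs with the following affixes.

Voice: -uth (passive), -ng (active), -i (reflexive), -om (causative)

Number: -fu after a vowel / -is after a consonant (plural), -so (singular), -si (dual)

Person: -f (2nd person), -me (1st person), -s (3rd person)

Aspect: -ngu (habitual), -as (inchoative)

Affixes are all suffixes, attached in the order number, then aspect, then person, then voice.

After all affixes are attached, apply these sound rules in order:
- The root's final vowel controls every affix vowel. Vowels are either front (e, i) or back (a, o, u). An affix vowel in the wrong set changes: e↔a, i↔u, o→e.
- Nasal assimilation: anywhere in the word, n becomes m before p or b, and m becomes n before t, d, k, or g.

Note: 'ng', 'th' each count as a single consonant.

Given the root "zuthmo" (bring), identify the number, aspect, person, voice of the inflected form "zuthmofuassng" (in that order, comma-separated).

plural, inchoative, 3rd person, active

Segment: zuthmo-fu-as-s-ng.
number: -fu/is → plural.
aspect: -as → inchoative.
person: -s → 3rd person.
voice: -ng → active.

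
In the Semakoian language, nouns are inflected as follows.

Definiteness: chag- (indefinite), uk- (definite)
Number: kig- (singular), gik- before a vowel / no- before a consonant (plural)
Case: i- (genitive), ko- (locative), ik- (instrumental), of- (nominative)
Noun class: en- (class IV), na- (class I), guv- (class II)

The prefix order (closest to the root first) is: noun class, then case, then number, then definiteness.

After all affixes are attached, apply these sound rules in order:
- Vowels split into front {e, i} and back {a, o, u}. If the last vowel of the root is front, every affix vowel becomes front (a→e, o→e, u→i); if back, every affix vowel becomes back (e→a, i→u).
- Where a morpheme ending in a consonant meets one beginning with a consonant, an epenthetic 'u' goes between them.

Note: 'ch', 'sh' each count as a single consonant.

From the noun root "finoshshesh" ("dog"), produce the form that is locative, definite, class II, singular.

Attach noun class class II guv- → guvfinoshshesh.
Attach case locative ko- → koguvfinoshshesh.
Attach number singular kig- → kigkoguvfinoshshesh.
Attach definiteness definite uk- → ukkigkoguvfinoshshesh.
Apply vowel harmony: ukkigkoguvfinoshshesh → ikkigkegivfinoshshesh.
Apply epenthesis: ikkigkegivfinoshshesh → ikukigukegivufinoshshesh.

ikukigukegivufinoshshesh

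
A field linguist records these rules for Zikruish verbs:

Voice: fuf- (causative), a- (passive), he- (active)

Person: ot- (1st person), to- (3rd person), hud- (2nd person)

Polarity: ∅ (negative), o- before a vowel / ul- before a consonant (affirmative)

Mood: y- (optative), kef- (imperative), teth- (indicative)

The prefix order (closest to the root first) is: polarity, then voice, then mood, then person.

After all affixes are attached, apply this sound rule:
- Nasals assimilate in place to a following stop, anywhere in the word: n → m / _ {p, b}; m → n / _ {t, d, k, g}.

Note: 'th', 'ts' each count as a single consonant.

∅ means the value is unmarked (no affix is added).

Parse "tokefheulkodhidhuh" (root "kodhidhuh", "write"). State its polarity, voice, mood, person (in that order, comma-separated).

Segment: to-kef-he-ul-kodhidhuh.
polarity: o/ul- → affirmative.
voice: he- → active.
mood: kef- → imperative.
person: to- → 3rd person.

affirmative, active, imperative, 3rd person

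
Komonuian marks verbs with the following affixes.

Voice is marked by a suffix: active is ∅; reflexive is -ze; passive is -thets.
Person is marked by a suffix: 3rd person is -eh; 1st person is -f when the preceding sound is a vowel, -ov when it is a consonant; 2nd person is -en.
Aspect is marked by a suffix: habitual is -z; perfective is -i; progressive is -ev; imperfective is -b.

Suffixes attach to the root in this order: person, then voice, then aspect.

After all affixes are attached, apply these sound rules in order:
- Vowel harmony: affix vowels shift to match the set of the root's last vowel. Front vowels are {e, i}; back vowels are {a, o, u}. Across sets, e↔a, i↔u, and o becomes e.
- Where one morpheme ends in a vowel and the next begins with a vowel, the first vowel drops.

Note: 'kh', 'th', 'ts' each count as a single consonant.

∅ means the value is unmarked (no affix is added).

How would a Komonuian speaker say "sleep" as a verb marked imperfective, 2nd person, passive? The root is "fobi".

fobenthetsb

Attach person 2nd person -en → fobien.
Attach voice passive -thets → fobienthets.
Attach aspect imperfective -b → fobienthetsb.
Vowel harmony: no change.
Apply vowel deletion: fobienthetsb → fobenthetsb.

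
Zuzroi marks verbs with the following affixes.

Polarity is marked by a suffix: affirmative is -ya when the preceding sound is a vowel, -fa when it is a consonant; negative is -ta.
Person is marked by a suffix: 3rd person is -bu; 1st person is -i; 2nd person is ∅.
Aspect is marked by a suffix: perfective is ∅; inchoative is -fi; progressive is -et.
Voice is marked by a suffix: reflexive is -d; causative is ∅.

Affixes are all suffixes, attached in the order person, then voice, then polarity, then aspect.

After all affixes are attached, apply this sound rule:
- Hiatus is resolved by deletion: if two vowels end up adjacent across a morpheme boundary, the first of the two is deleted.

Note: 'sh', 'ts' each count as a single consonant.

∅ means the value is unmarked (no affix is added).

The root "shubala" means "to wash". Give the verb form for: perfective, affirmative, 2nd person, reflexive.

person = 2nd person: zero marking, form stays shubala.
Attach voice reflexive -d → shubalad.
Attach polarity affirmative -fa (after consonant 'd') → shubaladfa.
aspect = perfective: zero marking, form stays shubaladfa.
Vowel deletion: no change.

shubaladfa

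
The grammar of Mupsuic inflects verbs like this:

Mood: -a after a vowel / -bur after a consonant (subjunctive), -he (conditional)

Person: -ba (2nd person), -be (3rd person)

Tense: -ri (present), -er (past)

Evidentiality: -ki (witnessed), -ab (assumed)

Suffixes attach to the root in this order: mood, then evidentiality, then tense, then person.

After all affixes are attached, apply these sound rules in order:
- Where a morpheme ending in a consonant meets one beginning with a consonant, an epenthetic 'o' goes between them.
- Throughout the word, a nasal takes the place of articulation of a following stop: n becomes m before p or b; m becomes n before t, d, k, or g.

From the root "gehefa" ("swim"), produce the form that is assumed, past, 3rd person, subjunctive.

Attach mood subjunctive -a (after vowel 'a') → gehefaa.
Attach evidentiality assumed -ab → gehefaaab.
Attach tense past -er → gehefaaaber.
Attach person 3rd person -be → gehefaaaberbe.
Apply epenthesis: gehefaaaberbe → gehefaaaberobe.
Nasal assimilation: no change.

gehefaaaberobe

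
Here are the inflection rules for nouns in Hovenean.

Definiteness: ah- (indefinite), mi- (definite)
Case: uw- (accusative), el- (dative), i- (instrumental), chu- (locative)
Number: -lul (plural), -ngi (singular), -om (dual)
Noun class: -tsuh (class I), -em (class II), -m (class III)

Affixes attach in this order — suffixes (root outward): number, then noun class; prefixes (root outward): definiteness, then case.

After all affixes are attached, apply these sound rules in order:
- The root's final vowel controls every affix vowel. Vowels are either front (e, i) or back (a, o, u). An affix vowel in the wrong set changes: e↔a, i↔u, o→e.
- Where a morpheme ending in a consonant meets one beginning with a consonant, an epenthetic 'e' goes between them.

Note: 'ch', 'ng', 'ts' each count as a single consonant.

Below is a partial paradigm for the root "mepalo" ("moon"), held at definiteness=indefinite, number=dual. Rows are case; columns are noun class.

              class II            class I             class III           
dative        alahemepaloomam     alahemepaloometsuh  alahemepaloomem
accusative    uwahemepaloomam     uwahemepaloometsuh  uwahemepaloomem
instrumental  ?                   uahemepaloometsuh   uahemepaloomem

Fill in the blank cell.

Attach definiteness indefinite ah- → ahmepalo.
Attach number dual -om → ahmepaloom.
Attach noun class class II -em → ahmepaloomem.
Attach case instrumental i- → iahmepaloomem.
Apply vowel harmony: iahmepaloomem → uahmepaloomam.
Apply epenthesis: uahmepaloomam → uahemepaloomam.

uahemepaloomam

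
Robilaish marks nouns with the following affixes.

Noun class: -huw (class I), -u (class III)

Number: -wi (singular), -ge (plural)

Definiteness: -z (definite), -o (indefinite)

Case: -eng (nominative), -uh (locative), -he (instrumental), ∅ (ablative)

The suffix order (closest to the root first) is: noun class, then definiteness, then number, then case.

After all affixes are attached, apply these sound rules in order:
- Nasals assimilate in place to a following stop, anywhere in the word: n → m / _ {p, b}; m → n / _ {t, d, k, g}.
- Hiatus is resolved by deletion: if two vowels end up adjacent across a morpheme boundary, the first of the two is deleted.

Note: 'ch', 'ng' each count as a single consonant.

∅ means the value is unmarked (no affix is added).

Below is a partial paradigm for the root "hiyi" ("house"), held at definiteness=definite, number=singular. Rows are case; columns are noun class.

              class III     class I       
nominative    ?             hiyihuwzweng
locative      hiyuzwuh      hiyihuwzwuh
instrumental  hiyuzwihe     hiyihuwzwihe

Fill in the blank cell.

hiyuzweng

Attach noun class class III -u → hiyiu.
Attach definiteness definite -z → hiyiuz.
Attach number singular -wi → hiyiuzwi.
Attach case nominative -eng → hiyiuzwieng.
Nasal assimilation: no change.
Apply vowel deletion: hiyiuzwieng → hiyuzweng.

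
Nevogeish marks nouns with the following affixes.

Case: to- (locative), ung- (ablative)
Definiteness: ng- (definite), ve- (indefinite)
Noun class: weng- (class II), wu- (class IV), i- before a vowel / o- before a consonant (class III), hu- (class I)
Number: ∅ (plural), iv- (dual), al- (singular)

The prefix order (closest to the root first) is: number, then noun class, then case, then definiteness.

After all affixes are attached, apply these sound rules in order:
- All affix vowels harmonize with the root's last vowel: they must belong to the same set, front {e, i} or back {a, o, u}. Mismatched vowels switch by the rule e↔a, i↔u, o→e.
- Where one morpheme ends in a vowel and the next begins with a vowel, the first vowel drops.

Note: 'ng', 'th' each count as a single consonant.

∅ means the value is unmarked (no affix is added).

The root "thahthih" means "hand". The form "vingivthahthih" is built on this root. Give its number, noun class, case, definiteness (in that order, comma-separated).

Segment: ve-ung-i-iv-thahthih.
number: iv- → dual.
noun class: i/o- → class III.
case: ung- → ablative.
definiteness: ve- → indefinite.

dual, class III, ablative, indefinite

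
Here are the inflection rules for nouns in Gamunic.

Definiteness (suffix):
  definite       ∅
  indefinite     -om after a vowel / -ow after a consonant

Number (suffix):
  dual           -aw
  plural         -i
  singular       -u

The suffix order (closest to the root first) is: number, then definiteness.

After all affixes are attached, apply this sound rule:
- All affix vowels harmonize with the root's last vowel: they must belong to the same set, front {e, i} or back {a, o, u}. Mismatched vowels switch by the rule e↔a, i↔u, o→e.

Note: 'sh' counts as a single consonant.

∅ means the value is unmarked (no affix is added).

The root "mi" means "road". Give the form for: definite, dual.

Attach number dual -aw → miaw.
definiteness = definite: zero marking, form stays miaw.
Apply vowel harmony: miaw → miew.

miew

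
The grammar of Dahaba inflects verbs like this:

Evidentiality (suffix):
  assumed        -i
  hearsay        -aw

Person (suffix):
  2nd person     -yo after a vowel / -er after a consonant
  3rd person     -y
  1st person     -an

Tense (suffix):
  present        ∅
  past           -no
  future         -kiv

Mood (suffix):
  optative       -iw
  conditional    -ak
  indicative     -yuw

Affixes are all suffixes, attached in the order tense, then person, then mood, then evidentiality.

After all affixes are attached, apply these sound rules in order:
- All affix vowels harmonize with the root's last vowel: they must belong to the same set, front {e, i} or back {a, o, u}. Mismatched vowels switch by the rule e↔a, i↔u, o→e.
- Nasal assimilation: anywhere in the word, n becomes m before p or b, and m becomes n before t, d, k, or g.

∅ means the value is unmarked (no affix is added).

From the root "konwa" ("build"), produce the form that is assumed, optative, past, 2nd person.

Attach tense past -no → konwano.
Attach person 2nd person -yo (after vowel 'o') → konwanoyo.
Attach mood optative -iw → konwanoyoiw.
Attach evidentiality assumed -i → konwanoyoiwi.
Apply vowel harmony: konwanoyoiwi → konwanoyouwu.
Nasal assimilation: no change.

konwanoyouwu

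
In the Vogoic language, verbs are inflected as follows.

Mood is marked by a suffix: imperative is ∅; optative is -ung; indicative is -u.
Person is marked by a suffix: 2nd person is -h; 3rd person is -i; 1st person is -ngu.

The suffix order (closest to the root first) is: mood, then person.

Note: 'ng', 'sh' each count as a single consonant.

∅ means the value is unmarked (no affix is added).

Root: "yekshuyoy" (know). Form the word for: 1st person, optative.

Attach mood optative -ung → yekshuyoyung.
Attach person 1st person -ngu → yekshuyoyungngu.

yekshuyoyungngu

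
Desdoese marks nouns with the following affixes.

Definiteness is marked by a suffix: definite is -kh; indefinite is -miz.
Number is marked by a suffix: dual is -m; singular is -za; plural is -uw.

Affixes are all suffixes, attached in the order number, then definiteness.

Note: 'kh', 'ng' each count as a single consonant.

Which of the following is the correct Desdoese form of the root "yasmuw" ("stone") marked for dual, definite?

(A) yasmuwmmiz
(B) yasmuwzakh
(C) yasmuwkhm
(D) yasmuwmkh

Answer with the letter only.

D

Attach number dual -m → yasmuwm.
Attach definiteness definite -kh → yasmuwmkh.
So the correct form is yasmuwmkh, option (D).
(A) yasmuwmmiz is wrong: it uses indefinite instead of definite for definiteness.
(C) yasmuwkhm is wrong: it has the affixes in the wrong order.
(B) yasmuwzakh is wrong: it uses singular instead of dual for number.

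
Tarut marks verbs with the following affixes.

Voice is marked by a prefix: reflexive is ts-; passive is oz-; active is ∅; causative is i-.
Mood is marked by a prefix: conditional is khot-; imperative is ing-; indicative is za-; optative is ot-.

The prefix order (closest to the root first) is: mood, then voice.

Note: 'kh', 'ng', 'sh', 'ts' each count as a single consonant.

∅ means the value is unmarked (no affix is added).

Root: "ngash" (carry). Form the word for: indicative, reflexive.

tszangash

Attach mood indicative za- → zangash.
Attach voice reflexive ts- → tszangash.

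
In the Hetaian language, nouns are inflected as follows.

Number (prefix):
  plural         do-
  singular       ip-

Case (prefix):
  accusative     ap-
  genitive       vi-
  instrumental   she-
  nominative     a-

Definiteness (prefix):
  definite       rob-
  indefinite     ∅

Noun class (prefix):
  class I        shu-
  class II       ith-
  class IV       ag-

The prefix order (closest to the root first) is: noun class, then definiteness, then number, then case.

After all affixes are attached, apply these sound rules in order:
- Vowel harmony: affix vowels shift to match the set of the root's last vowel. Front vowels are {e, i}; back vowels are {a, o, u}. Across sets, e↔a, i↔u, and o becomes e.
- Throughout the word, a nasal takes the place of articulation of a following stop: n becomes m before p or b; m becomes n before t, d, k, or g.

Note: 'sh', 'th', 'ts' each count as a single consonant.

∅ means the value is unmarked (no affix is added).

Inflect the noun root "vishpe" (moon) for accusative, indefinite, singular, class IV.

Attach noun class class IV ag- → agvishpe.
definiteness = indefinite: zero marking, form stays agvishpe.
Attach number singular ip- → ipagvishpe.
Attach case accusative ap- → apipagvishpe.
Apply vowel harmony: apipagvishpe → epipegvishpe.
Nasal assimilation: no change.

epipegvishpe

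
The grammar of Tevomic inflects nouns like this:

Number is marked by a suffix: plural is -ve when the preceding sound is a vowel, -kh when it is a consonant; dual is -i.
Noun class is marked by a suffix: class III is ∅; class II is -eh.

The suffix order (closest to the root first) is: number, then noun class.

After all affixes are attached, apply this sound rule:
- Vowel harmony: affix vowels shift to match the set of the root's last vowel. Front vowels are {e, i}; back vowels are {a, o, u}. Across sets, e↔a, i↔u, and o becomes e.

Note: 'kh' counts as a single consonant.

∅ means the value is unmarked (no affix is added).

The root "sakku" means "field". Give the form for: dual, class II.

Attach number dual -i → sakkui.
Attach noun class class II -eh → sakkuieh.
Apply vowel harmony: sakkuieh → sakkuuah.

sakkuuah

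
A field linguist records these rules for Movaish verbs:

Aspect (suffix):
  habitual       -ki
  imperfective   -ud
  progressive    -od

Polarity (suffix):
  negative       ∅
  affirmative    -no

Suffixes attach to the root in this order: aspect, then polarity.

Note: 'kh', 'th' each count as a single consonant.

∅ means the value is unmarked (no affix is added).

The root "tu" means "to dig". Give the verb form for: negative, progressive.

tuod

Attach aspect progressive -od → tuod.
polarity = negative: zero marking, form stays tuod.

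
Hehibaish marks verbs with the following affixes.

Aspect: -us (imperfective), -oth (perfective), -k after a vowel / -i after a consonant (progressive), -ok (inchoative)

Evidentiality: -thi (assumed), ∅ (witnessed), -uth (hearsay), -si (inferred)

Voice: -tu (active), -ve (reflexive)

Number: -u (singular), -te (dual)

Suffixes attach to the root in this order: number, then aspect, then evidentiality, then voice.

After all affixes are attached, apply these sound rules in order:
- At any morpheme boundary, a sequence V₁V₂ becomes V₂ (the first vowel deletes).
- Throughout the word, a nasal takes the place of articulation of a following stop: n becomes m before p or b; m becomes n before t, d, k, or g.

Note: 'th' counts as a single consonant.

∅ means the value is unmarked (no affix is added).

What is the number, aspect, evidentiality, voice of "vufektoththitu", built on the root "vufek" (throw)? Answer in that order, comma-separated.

Segment: vufek-te-oth-thi-tu.
number: -te → dual.
aspect: -oth → perfective.
evidentiality: -thi → assumed.
voice: -tu → active.

dual, perfective, assumed, active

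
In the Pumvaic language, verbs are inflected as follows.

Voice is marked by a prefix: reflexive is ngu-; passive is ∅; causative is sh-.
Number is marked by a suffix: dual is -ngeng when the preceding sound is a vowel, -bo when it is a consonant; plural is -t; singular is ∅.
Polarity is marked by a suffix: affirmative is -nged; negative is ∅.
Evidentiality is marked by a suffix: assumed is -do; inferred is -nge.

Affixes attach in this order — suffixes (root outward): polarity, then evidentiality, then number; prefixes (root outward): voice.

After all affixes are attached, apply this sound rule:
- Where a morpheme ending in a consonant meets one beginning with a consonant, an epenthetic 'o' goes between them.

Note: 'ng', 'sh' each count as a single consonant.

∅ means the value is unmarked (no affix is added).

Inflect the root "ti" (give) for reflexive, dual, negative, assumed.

polarity = negative: zero marking, form stays ti.
Attach evidentiality assumed -do → tido.
Attach voice reflexive ngu- → ngutido.
Attach number dual -ngeng (after vowel 'o') → ngutidongeng.
Epenthesis: no change.

ngutidongeng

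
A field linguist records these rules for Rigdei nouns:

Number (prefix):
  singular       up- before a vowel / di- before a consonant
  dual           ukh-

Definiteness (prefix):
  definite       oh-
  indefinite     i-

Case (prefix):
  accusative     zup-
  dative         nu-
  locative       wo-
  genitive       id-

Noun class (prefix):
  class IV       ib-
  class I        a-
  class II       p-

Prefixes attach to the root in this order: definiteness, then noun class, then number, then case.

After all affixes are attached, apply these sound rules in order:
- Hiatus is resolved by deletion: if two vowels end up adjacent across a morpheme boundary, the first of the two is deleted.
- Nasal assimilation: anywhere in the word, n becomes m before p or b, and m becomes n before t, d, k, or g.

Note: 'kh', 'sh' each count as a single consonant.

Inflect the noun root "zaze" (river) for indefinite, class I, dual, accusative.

zupukhizaze

Attach definiteness indefinite i- → izaze.
Attach noun class class I a- → aizaze.
Attach number dual ukh- → ukhaizaze.
Attach case accusative zup- → zupukhaizaze.
Apply vowel deletion: zupukhaizaze → zupukhizaze.
Nasal assimilation: no change.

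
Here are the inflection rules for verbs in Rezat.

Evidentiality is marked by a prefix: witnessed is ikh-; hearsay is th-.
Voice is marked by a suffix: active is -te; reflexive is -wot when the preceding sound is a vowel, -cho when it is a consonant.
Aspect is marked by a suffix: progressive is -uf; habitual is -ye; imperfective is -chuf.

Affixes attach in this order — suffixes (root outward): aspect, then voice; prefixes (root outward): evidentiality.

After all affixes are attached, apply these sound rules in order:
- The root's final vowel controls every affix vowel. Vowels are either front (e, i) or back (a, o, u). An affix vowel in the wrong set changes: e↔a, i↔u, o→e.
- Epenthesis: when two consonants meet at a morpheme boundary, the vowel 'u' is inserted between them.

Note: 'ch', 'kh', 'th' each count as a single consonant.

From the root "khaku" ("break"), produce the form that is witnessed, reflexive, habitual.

ukhukhakuyawot

Attach evidentiality witnessed ikh- → ikhkhaku.
Attach aspect habitual -ye → ikhkhakuye.
Attach voice reflexive -wot (after vowel 'e') → ikhkhakuyewot.
Apply vowel harmony: ikhkhakuyewot → ukhkhakuyawot.
Apply epenthesis: ukhkhakuyawot → ukhukhakuyawot.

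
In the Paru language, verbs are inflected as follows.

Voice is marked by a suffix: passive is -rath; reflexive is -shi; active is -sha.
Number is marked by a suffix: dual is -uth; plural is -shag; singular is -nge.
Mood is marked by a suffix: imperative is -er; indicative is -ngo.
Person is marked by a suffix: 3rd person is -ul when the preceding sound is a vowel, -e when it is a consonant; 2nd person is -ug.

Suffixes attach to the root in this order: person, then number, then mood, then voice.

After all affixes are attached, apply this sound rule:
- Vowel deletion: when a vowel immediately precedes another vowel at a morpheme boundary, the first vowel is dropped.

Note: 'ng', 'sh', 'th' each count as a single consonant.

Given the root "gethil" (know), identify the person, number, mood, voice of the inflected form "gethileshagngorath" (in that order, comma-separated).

3rd person, plural, indicative, passive

Segment: gethil-e-shag-ngo-rath.
person: -ul/e → 3rd person.
number: -shag → plural.
mood: -ngo → indicative.
voice: -rath → passive.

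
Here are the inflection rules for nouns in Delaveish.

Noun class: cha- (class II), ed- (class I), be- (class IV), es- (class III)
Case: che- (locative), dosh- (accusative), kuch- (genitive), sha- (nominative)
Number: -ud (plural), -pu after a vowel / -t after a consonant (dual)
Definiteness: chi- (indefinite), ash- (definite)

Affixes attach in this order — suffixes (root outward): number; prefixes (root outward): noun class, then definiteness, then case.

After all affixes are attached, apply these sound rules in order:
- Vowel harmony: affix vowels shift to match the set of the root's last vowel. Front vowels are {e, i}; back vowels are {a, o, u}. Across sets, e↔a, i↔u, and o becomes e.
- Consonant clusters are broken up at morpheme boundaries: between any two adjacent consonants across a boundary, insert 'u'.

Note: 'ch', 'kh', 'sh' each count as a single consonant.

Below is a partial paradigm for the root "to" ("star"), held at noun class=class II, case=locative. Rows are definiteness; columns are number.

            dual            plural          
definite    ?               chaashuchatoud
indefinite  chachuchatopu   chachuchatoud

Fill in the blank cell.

Attach number dual -pu (after vowel 'o') → topu.
Attach noun class class II cha- → chatopu.
Attach definiteness definite ash- → ashchatopu.
Attach case locative che- → cheashchatopu.
Apply vowel harmony: cheashchatopu → chaashchatopu.
Apply epenthesis: chaashchatopu → chaashuchatopu.

chaashuchatopu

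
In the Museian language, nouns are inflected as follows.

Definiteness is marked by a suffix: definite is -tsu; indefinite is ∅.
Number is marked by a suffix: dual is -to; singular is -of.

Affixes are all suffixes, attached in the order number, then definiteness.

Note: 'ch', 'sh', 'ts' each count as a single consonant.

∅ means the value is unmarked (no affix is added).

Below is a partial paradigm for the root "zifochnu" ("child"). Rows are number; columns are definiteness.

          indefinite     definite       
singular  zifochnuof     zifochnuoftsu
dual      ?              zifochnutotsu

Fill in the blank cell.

zifochnuto

Attach number dual -to → zifochnuto.
definiteness = indefinite: zero marking, form stays zifochnuto.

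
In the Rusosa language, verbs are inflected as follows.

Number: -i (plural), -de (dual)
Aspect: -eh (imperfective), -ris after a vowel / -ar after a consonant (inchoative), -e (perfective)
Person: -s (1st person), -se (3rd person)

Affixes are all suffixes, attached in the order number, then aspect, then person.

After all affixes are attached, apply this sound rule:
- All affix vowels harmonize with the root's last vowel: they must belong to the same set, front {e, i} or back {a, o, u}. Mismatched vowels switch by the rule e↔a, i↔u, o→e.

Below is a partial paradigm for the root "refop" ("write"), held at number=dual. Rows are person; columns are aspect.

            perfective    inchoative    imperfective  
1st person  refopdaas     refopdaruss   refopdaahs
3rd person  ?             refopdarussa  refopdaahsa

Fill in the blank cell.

Attach number dual -de → refopde.
Attach aspect perfective -e → refopdee.
Attach person 3rd person -se → refopdeese.
Apply vowel harmony: refopdeese → refopdaasa.

refopdaasa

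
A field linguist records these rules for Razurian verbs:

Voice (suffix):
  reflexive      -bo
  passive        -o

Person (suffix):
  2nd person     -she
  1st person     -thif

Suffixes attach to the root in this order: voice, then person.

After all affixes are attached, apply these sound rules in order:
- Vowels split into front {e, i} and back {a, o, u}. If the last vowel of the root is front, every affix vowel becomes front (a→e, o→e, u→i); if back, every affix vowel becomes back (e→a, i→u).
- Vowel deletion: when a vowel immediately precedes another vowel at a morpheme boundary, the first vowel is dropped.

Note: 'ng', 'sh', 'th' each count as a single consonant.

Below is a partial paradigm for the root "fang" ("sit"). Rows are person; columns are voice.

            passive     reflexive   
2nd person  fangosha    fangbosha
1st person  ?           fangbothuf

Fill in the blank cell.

Attach voice passive -o → fango.
Attach person 1st person -thif → fangothif.
Apply vowel harmony: fangothif → fangothuf.
Vowel deletion: no change.

fangothuf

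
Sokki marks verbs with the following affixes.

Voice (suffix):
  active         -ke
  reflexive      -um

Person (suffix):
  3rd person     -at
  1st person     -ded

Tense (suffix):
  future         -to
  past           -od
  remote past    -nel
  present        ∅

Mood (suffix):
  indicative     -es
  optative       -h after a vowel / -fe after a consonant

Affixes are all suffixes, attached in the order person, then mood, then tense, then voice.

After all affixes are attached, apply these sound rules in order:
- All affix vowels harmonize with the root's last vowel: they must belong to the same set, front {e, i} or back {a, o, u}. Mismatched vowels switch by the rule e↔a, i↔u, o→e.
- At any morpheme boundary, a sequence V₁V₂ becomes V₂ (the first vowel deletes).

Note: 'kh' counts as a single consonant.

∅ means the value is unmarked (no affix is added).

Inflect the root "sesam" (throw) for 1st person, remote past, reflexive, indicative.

sesamdadasnalum

Attach person 1st person -ded → sesamded.
Attach mood indicative -es → sesamdedes.
Attach tense remote past -nel → sesamdedesnel.
Attach voice reflexive -um → sesamdedesnelum.
Apply vowel harmony: sesamdedesnelum → sesamdadasnalum.
Vowel deletion: no change.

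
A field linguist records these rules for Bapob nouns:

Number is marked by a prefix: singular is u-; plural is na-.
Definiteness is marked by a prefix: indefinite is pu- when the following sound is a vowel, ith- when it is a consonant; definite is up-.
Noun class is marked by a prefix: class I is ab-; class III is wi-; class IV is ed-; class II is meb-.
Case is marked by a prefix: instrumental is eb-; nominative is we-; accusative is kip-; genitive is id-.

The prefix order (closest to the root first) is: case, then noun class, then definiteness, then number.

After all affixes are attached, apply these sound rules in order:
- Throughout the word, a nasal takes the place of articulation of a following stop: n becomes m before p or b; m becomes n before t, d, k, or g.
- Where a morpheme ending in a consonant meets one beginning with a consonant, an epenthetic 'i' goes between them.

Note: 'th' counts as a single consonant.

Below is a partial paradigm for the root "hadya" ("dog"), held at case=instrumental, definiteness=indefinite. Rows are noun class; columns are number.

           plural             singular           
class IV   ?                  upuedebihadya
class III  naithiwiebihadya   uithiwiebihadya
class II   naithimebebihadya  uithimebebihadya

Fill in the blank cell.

Attach case instrumental eb- → ebhadya.
Attach noun class class IV ed- → edebhadya.
Attach definiteness indefinite pu- (before vowel 'e') → puedebhadya.
Attach number plural na- → napuedebhadya.
Nasal assimilation: no change.
Apply epenthesis: napuedebhadya → napuedebihadya.

napuedebihadya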